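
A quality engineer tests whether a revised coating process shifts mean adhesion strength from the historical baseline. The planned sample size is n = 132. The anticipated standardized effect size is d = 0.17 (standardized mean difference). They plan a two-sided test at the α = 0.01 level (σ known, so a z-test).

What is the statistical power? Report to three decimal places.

Power ≈ 0.267

Noncentrality parameter: λ = d·√n = 0.17 × √132 = 1.9532
Critical value for a two-sided test at α = 0.01: z_{α/2} = 2.576.
Power = Φ(λ − 2.576) + Φ(−λ − 2.576) = Φ(-0.623) + Φ(-4.529) = 0.2667 + 0.0000 = 0.2668.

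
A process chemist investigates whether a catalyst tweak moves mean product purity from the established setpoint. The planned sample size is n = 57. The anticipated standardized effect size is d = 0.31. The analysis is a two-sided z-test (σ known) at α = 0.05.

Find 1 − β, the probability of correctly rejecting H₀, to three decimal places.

Noncentrality parameter: δ = d·√n = 0.31 × √57 = 2.3404
Two-sided α = 0.05 → critical value z_{0.025} = 1.960.
Power = Φ(δ − 1.960) + Φ(−δ − 1.960) = Φ(0.380) + Φ(-4.300) = 0.6482 + 0.0000 = 0.6482.

Power ≈ 0.648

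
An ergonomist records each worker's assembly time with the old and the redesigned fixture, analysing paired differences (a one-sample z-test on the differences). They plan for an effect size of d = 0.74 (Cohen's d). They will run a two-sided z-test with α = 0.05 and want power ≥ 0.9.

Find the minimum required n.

For power 0.9 need Φ(δ − z_{0.025}) = 0.9, so δ = z_{0.025} + z_{0.10} = 1.960 + 1.282 = 3.242.
(The Φ(−δ − z_{α/2}) term is vanishingly small for δ > 0 and is dropped in the standard sample-size formula.)
δ = d·√n ⇒ n = (δ/d)² = (3.242 / 0.74)² = 19.19.
Rounding up, n = 20.

n = 20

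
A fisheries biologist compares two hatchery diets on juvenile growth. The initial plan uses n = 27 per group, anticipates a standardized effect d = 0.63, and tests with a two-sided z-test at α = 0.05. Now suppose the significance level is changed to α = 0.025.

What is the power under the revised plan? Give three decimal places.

Power ≈ 0.529

δ = d·√(n/2) = 0.63 × √(27/2) = 2.3148 (unchanged). New critical value: z_{0.0125} = 2.241.
Revised power = Φ(δ − 2.241) + Φ(−δ − 2.241) = Φ(0.073) + Φ(-4.556) = 0.5292 + 0.0000 = 0.5292.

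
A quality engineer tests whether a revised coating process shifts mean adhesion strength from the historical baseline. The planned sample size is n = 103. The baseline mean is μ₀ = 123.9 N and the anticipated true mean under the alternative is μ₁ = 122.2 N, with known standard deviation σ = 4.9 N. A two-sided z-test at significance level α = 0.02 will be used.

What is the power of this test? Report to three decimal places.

Power ≈ 0.884

Standardized effect: d = |μ₁ − μ₀| / σ = |122.2 − 123.9| / 4.9 = 0.3469
Noncentrality parameter: δ = d·√n = 0.3469 × √103 = 3.5210
Two-sided α = 0.02 → critical value z_{0.01} = 2.326.
Power = Φ(δ − 2.326) + Φ(−δ − 2.326) = Φ(1.195) + Φ(-5.847) = 0.8839 + 0.0000 = 0.8839.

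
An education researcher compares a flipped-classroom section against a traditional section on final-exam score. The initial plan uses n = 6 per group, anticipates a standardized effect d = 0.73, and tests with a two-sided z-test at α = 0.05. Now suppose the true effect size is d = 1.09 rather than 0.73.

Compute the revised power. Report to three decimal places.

Power ≈ 0.471

With d = 1.09: δ = d·√(n/2) = 1.09 × √(6/2) = 1.8879. Critical value z_{0.025} = 1.960.
Revised power = Φ(δ − 1.960) + Φ(−δ − 1.960) = Φ(-0.072) + Φ(-3.848) = 0.4713 + 0.0001 = 0.4713.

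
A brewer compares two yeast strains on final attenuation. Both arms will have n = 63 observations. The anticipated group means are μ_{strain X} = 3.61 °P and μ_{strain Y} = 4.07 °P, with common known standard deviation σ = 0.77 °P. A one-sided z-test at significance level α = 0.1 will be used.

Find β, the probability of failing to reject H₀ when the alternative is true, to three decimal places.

Standardized effect: d = |μ_{strain X} − μ_{strain Y}| / σ = |3.61 − 4.07| / 0.77 = 0.5974
Noncentrality parameter: δ = d·√(n/2) = 0.5974 × √(63/2) = 3.3529
One-sided α = 0.1 → critical value z_{0.1} = 1.282.
Power = Φ(δ − 1.282) = Φ(2.071) = 0.9808.
Type II error: β = 1 − power = 1 − 0.9808 = 0.0192.

β ≈ 0.019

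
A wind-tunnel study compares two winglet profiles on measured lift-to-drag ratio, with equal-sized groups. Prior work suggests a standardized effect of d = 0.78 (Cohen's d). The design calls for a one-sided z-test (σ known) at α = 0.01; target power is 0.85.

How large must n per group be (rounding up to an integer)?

n = 38 per group

For power 0.85 need Φ(δ − z_{0.01}) = 0.85, so δ = z_{0.01} + z_{0.15} = 2.326 + 1.036 = 3.363.
δ = d·√(n/2) ⇒ n = 2(δ/d)² = 2 × (3.363 / 0.78)² = 37.17.
Round up to the next whole unit.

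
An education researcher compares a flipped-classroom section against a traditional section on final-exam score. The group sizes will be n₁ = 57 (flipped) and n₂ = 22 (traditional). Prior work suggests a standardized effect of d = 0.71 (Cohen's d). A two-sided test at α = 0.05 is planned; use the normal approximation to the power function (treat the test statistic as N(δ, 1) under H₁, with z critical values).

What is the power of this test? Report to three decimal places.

Noncentrality parameter: δ = d / √(1/n₁ + 1/n₂) = 0.71 / √(1/57 + 1/22) = 2.8287
Two-sided α = 0.05 → critical value z_{0.025} = 1.960.
Power = Φ(δ − 1.960) + Φ(−δ − 1.960) = Φ(0.869) + Φ(-4.789) = 0.8075 + 0.0000 = 0.8075.

Power ≈ 0.808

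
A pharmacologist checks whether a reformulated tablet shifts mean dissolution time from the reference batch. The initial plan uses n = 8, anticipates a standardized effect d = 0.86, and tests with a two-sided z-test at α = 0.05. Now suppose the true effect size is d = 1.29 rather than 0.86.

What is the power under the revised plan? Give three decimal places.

With d = 1.29: δ = d·√n = 1.29 × √8 = 3.6487. Critical value z_{0.025} = 1.960.
Revised power = Φ(δ − 1.960) + Φ(−δ − 1.960) = Φ(1.689) + Φ(-5.609) = 0.9544 + 0.0000 = 0.9544.

Power ≈ 0.954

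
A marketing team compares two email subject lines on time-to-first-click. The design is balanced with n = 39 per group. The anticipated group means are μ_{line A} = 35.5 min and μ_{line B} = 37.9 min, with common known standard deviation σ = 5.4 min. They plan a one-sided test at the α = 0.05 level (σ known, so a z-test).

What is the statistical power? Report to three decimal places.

Power ≈ 0.625

Standardized effect: d = |μ_{line A} − μ_{line B}| / σ = |35.5 − 37.9| / 5.4 = 0.4444
Noncentrality parameter: δ = d·√(n/2) = 0.4444 × √(39/2) = 1.9626
Critical value for a one-sided test at α = 0.05: z_α = 1.645.
Power = Φ(δ − 1.645) = Φ(0.318) = 0.6247.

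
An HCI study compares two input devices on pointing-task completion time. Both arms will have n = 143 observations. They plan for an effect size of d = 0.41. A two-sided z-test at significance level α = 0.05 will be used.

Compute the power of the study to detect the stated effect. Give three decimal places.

Noncentrality parameter: δ = d·√(n/2) = 0.41 × √(143/2) = 3.4669
Two-sided α = 0.05 → critical value z_{0.025} = 1.960.
Power = Φ(δ − 1.960) + Φ(−δ − 1.960) = Φ(1.507) + Φ(-5.427) = 0.9341 + 0.0000 = 0.9341.

Power ≈ 0.934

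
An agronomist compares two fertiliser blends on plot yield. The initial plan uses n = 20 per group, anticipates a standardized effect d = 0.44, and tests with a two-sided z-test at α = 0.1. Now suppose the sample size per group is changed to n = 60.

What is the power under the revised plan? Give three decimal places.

With n = 60 per group: δ = d·√(n/2) = 0.44 × √(60/2) = 2.4100. Critical value z_{0.05} = 1.645.
Revised power = Φ(δ − 1.645) + Φ(−δ − 1.645) = Φ(0.765) + Φ(-4.055) = 0.7779 + 0.0000 = 0.7779.

Power ≈ 0.778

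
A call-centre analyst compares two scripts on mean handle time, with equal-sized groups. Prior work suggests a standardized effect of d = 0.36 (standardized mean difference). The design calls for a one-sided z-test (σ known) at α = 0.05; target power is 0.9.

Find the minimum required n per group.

Set Φ(δ − 1.645) = 0.9; then δ − 1.645 = Φ⁻¹(0.9) = 1.282, giving δ = 2.926.
δ = d·√(n/2) ⇒ n = 2(δ/d)² = 2 × (2.926 / 0.36)² = 132.16.
Rounding up, n = 133 per group.

n = 133 per group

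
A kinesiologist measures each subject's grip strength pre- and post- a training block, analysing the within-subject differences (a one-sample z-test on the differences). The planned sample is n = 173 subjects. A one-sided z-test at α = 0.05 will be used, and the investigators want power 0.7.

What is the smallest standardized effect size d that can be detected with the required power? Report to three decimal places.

Need Φ(δ − 1.645) = 0.7, so δ = 1.645 + 0.524 = 2.169.
δ = d·√n ⇒ d = δ/√n = 2.169/√173 = 0.1649.

d ≈ 0.165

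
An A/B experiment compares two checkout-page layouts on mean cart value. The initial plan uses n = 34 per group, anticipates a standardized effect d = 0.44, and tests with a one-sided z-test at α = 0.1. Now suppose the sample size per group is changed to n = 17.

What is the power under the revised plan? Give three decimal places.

Power ≈ 0.501

With n = 17 per group: δ = d·√(n/2) = 0.44 × √(17/2) = 1.2828. Critical value z_{0.1} = 1.282.
Revised power = Φ(δ − 1.282) = Φ(0.001) = 0.5005.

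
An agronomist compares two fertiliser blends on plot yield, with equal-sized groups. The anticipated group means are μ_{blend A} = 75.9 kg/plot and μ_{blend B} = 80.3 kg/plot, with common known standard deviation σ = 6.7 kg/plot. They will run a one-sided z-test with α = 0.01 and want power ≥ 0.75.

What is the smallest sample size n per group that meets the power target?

Standardized effect: d = |μ_{blend A} − μ_{blend B}| / σ = |75.9 − 80.3| / 6.7 = 0.6567
For power 0.75 need Φ(δ − z_{0.01}) = 0.75, so δ = z_{0.01} + z_{0.25} = 2.326 + 0.674 = 3.001.
δ = d·√(n/2) ⇒ n = 2(δ/d)² = 2 × (3.001 / 0.6567)² = 41.76.
Rounding up, n = 42 per group.

n = 42 per group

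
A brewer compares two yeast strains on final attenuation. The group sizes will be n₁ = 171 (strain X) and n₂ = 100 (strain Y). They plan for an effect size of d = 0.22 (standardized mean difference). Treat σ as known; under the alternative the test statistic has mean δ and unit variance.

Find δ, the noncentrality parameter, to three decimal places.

δ ≈ 1.748

The noncentrality parameter scales effect size by the design's sample-size factor: δ = d / √(1/n₁ + 1/n₂) = 0.22 / √(1/171 + 1/100) = 1.7476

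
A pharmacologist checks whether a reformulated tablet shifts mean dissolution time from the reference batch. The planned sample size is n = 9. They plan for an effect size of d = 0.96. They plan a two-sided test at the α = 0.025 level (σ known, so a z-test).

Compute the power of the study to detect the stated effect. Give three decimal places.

Noncentrality parameter: δ = d·√n = 0.96 × √9 = 2.8800
Critical value for a two-sided test at α = 0.025: z_{α/2} = 2.241.
Power = Φ(δ − 2.241) + Φ(−δ − 2.241) = Φ(0.639) + Φ(-5.121) = 0.7385 + 0.0000 = 0.7385.

Power ≈ 0.738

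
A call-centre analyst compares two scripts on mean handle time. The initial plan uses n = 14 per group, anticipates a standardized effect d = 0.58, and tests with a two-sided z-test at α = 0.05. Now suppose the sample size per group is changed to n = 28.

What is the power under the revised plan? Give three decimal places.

Power ≈ 0.583

With n = 28 per group: δ = d·√(n/2) = 0.58 × √(28/2) = 2.1702. Critical value z_{0.025} = 1.960.
Revised power = Φ(δ − 1.960) + Φ(−δ − 1.960) = Φ(0.210) + Φ(-4.130) = 0.5832 + 0.0000 = 0.5833.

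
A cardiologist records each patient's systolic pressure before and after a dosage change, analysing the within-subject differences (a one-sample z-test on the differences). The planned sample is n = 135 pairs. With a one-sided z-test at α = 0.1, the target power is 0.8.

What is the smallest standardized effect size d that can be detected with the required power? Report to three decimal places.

Need Φ(δ − 1.282) = 0.8, so δ = 1.282 + 0.842 = 2.123.
δ = d·√n ⇒ d = δ/√n = 2.123/√135 = 0.1827.

d ≈ 0.183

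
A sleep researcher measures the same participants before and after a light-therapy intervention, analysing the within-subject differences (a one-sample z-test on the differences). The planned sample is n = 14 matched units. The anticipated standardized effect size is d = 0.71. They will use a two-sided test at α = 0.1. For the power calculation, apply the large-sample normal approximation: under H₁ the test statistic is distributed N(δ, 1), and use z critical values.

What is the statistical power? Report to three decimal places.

Noncentrality parameter: δ = d·√n = 0.71 × √14 = 2.6566
Critical value for a two-sided test at α = 0.1: z_{α/2} = 1.645.
Power = Φ(δ − 1.645) + Φ(−δ − 1.645) = Φ(1.012) + Φ(-4.301) = 0.8442 + 0.0000 = 0.8442.

Power ≈ 0.844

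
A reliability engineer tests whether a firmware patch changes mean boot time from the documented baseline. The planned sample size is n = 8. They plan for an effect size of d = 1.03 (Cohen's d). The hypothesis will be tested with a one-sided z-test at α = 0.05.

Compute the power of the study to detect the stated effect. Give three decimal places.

Noncentrality parameter: δ = d·√n = 1.03 × √8 = 2.9133
One-sided α = 0.05 → critical value z_{0.05} = 1.645.
Power = Φ(δ − 1.645) = Φ(1.268) = 0.8977.

Power ≈ 0.898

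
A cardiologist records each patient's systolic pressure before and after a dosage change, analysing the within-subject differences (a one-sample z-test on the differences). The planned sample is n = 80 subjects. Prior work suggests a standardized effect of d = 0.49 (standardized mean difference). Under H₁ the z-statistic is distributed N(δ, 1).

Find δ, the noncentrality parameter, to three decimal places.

The noncentrality parameter scales effect size by the design's sample-size factor: δ = d·√n = 0.49 × √80 = 4.3827

δ ≈ 4.383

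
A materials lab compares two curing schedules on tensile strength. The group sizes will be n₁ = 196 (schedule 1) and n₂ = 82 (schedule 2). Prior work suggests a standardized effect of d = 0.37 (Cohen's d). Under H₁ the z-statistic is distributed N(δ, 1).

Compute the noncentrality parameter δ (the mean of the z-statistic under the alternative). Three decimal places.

The noncentrality parameter scales effect size by the design's sample-size factor: δ = d / √(1/n₁ + 1/n₂) = 0.37 / √(1/196 + 1/82) = 2.8133

δ ≈ 2.813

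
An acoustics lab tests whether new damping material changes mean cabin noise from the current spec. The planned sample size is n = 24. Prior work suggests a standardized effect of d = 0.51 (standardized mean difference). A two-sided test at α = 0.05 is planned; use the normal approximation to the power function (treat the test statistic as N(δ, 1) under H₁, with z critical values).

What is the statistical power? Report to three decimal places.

Power ≈ 0.705

Noncentrality parameter: λ = d·√n = 0.51 × √24 = 2.4985
Two-sided α = 0.05 → critical value z_{0.025} = 1.960.
Power = Φ(λ − 1.960) + Φ(−λ − 1.960) = Φ(0.539) + Φ(-4.458) = 0.7049 + 0.0000 = 0.7049.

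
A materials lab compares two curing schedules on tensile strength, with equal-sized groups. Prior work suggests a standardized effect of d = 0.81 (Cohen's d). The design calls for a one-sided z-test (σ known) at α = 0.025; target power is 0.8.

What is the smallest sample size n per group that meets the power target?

Set Φ(δ − 1.960) = 0.8; then δ − 1.960 = Φ⁻¹(0.8) = 0.842, giving δ = 2.802.
δ = d·√(n/2) ⇒ n = 2(δ/d)² = 2 × (2.802 / 0.81)² = 23.93.
Round up to the next whole unit.

n = 24 per group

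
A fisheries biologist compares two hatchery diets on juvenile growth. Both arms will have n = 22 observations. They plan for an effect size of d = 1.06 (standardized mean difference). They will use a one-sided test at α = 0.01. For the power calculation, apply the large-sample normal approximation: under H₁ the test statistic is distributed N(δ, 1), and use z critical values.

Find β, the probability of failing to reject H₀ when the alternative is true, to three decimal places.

β ≈ 0.117

Noncentrality parameter: δ = d·√(n/2) = 1.06 × √(22/2) = 3.5156
One-sided α = 0.01 → critical value z_{0.01} = 2.326.
Power = P(Z > 2.326 − δ) = Φ(1.189) = 0.8828.
Type II error: β = 1 − power = 1 − 0.8828 = 0.1172.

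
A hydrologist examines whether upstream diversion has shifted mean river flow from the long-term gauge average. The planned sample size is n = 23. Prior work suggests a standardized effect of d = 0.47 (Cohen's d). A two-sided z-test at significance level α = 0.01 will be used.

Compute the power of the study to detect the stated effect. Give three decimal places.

Noncentrality parameter: λ = d·√n = 0.47 × √23 = 2.2540
Two-sided α = 0.01 → critical value z_{0.005} = 2.576.
Power = Φ(λ − 2.576) + Φ(−λ − 2.576) = Φ(-0.322) + Φ(-4.830) = 0.3738 + 0.0000 = 0.3738.

Power ≈ 0.374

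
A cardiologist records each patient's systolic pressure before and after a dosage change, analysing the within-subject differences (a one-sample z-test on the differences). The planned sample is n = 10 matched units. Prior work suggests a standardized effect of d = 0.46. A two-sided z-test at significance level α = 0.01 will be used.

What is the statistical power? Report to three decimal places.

Noncentrality parameter: δ = d·√n = 0.46 × √10 = 1.4546
Critical value for a two-sided test at α = 0.01: z_{α/2} = 2.576.
Power = Φ(δ − 2.576) + Φ(−δ − 2.576) = Φ(-1.121) + Φ(-4.030) = 0.1311 + 0.0000 = 0.1311.

Power ≈ 0.131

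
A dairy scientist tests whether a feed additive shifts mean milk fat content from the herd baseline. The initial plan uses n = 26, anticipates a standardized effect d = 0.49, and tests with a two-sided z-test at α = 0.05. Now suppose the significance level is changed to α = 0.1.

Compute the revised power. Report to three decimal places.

Power ≈ 0.803

δ = d·√n = 0.49 × √26 = 2.4985 (unchanged). New critical value: z_{0.05} = 1.645.
Revised power = Φ(δ − 1.645) + Φ(−δ − 1.645) = Φ(0.854) + Φ(-4.143) = 0.8034 + 0.0000 = 0.8034.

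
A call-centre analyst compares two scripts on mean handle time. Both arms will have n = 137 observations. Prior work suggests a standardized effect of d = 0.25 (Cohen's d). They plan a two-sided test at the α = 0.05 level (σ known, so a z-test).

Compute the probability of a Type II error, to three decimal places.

Noncentrality parameter: δ = d·√(n/2) = 0.25 × √(137/2) = 2.0691
Critical value for a two-sided test at α = 0.05: z_{α/2} = 1.960.
Power = Φ(δ − 1.960) + Φ(−δ − 1.960) = Φ(0.109) + Φ(-4.029) = 0.5435 + 0.0000 = 0.5435.
Type II error: β = 1 − power = 1 − 0.5435 = 0.4565.

β ≈ 0.457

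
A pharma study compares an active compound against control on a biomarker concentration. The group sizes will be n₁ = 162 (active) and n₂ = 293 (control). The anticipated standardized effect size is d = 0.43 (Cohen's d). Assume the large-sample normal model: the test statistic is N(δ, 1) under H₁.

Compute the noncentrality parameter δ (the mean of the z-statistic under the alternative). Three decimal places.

The noncentrality parameter scales effect size by the design's sample-size factor: δ = d / √(1/n₁ + 1/n₂) = 0.43 / √(1/162 + 1/293) = 4.3919

δ ≈ 4.392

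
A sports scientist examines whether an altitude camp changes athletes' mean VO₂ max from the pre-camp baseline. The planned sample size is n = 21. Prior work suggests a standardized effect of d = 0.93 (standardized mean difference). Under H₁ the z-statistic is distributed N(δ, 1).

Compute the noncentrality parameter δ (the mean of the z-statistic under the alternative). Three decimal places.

δ ≈ 4.262

δ = d·√n = 0.93 × √21 = 4.2618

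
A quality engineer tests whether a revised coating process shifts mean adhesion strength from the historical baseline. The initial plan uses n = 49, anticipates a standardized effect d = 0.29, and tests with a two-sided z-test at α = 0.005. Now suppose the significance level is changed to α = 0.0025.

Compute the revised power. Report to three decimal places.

Power ≈ 0.160

δ = d·√n = 0.29 × √49 = 2.0300 (unchanged). New critical value: z_{0.0013} = 3.023.
Revised power = Φ(δ − 3.023) + Φ(−δ − 3.023) = Φ(-0.993) + Φ(-5.053) = 0.1603 + 0.0000 = 0.1603.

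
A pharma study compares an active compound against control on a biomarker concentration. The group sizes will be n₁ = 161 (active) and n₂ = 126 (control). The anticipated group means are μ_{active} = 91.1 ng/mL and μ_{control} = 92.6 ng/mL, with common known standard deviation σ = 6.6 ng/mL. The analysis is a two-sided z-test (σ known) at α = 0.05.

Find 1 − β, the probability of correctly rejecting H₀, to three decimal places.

Power ≈ 0.480

Standardized effect: d = |μ_{active} − μ_{control}| / σ = |91.1 − 92.6| / 6.6 = 0.2273
Noncentrality parameter: δ = d / √(1/n₁ + 1/n₂) = 0.2273 / √(1/161 + 1/126) = 1.9108
Two-sided α = 0.05 → critical value z_{0.025} = 1.960.
Power = Φ(δ − 1.960) + Φ(−δ − 1.960) = Φ(-0.049) + Φ(-3.871) = 0.4804 + 0.0001 = 0.4804.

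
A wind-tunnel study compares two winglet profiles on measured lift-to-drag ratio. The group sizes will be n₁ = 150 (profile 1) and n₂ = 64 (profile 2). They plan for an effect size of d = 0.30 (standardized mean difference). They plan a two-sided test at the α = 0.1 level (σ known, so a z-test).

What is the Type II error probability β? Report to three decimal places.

β ≈ 0.358

Noncentrality parameter: δ = d / √(1/n₁ + 1/n₂) = 0.30 / √(1/150 + 1/64) = 2.0093
Critical value for a two-sided test at α = 0.1: z_{α/2} = 1.645.
Power = Φ(δ − 1.645) + Φ(−δ − 1.645) = Φ(0.364) + Φ(-3.654) = 0.6422 + 0.0001 = 0.6424.
Type II error: β = 1 − power = 1 − 0.6424 = 0.3576.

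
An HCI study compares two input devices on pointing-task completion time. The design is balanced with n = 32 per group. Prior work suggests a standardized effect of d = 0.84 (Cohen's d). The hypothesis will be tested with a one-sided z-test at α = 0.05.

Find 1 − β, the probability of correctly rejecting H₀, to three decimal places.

Noncentrality parameter: δ = d·√(n/2) = 0.84 × √(32/2) = 3.3600
Critical value for a one-sided test at α = 0.05: z_α = 1.645.
Power = P(Z > 1.645 − δ) = Φ(1.715) = 0.9568.

Power ≈ 0.957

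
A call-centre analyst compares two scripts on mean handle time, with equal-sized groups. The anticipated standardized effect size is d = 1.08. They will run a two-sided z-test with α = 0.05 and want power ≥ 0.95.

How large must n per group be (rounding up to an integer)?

Set Φ(δ − 1.960) = 0.95; then δ − 1.960 = Φ⁻¹(0.95) = 1.645, giving δ = 3.605.
(Ignoring the negligible lower-tail rejection probability gives the usual closed-form inversion.)
δ = d·√(n/2) ⇒ n = 2(δ/d)² = 2 × (3.605 / 1.08)² = 22.28.
Round up to the next whole unit.

n = 23 per group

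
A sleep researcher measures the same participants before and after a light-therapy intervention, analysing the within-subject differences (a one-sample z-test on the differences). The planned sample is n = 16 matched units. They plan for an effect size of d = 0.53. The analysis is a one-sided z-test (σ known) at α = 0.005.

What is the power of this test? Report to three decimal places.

Power ≈ 0.324

Noncentrality parameter: δ = d·√n = 0.53 × √16 = 2.1200
One-sided α = 0.005 → critical value z_{0.005} = 2.576.
Power = Φ(δ − 2.576) = Φ(-0.456) = 0.3243.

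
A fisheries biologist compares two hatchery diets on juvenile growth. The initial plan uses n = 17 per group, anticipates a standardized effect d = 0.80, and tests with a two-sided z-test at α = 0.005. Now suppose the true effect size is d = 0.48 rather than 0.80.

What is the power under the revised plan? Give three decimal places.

With d = 0.48: δ = d·√(n/2) = 0.48 × √(17/2) = 1.3994. Critical value z_{0.0025} = 2.807.
Revised power = Φ(δ − 2.807) + Φ(−δ − 2.807) = Φ(-1.408) + Φ(-4.206) = 0.0796 + 0.0000 = 0.0796.

Power ≈ 0.080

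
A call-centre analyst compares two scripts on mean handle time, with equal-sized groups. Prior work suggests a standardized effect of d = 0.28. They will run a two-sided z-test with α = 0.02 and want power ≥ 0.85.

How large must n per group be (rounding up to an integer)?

For power 0.85 need Φ(δ − z_{0.01}) = 0.85, so δ = z_{0.01} + z_{0.15} = 2.326 + 1.036 = 3.363.
(Ignoring the negligible lower-tail rejection probability gives the usual closed-form inversion.)
δ = d·√(n/2) ⇒ n = 2(δ/d)² = 2 × (3.363 / 0.28)² = 288.48.
Rounding up, n = 289 per group.

n = 289 per group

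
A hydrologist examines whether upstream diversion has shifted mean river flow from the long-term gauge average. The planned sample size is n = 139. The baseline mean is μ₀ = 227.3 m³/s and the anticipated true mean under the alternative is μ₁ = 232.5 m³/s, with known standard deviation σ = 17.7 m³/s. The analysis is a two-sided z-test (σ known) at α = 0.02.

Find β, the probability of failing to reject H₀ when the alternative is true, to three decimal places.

Standardized effect: d = |μ₁ − μ₀| / σ = |232.5 − 227.3| / 17.7 = 0.2938
Noncentrality parameter: δ = d·√n = 0.2938 × √139 = 3.4637
Two-sided α = 0.02 → critical value z_{0.01} = 2.326.
Power = Φ(δ − 2.326) + Φ(−δ − 2.326) = Φ(1.137) + Φ(-5.790) = 0.8723 + 0.0000 = 0.8723.
Type II error: β = 1 − power = 1 − 0.8723 = 0.1277.

β ≈ 0.128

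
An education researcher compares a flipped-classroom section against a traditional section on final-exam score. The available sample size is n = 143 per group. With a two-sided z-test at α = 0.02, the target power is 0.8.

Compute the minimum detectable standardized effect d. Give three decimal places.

d ≈ 0.375

Need Φ(δ − 2.326) = 0.8, so δ = 2.326 + 0.842 = 3.168.
(The second rejection-region term Φ(−δ − z_{α/2}) is negligible and dropped.)
δ = d·√(n/2) ⇒ d = δ/√(n/2) = 3.168/√(143/2) = 0.3747.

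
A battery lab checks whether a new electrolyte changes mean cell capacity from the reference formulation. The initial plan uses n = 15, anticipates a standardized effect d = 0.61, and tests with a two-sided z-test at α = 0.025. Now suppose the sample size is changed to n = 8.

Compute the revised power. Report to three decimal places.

Power ≈ 0.303

With n = 8: δ = d·√n = 0.61 × √8 = 1.7253. Critical value z_{0.0125} = 2.241.
Revised power = Φ(δ − 2.241) + Φ(−δ − 2.241) = Φ(-0.516) + Φ(-3.967) = 0.3029 + 0.0000 = 0.3029.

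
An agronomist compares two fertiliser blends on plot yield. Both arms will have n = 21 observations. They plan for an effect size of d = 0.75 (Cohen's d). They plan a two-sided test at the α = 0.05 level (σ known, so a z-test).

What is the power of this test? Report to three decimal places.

Power ≈ 0.681

Noncentrality parameter: δ = d·√(n/2) = 0.75 × √(21/2) = 2.4303
Critical value for a two-sided test at α = 0.05: z_{α/2} = 1.960.
Power = Φ(δ − 1.960) + Φ(−δ − 1.960) = Φ(0.470) + Φ(-4.390) = 0.6809 + 0.0000 = 0.6809.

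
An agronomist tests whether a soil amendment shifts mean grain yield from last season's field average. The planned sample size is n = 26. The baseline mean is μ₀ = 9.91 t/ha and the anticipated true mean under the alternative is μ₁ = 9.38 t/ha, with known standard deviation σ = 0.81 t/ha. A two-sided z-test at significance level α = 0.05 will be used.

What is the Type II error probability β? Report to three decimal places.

β ≈ 0.084

Standardized effect: d = |μ₁ − μ₀| / σ = |9.38 − 9.91| / 0.81 = 0.6543
Noncentrality parameter: δ = d·√n = 0.6543 × √26 = 3.3364
Critical value for a two-sided test at α = 0.05: z_{α/2} = 1.960.
Power = Φ(δ − 1.960) + Φ(−δ − 1.960) = Φ(1.376) + Φ(-5.296) = 0.9157 + 0.0000 = 0.9157.
Type II error: β = 1 − power = 1 − 0.9157 = 0.0843.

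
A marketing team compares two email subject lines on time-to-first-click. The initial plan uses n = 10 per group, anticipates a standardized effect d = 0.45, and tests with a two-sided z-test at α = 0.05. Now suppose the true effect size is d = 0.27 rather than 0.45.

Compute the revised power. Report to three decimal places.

With d = 0.27: δ = d·√(n/2) = 0.27 × √(10/2) = 0.6037. Critical value z_{0.025} = 1.960.
Revised power = Φ(δ − 1.960) + Φ(−δ − 1.960) = Φ(-1.356) + Φ(-2.564) = 0.0875 + 0.0052 = 0.0927.

Power ≈ 0.093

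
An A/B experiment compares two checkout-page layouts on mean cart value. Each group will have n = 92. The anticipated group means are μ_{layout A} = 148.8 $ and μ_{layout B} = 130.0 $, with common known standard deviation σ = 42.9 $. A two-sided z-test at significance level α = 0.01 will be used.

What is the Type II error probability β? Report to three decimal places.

Standardized effect: d = |μ_{layout A} − μ_{layout B}| / σ = |148.8 − 130.0| / 42.9 = 0.4382
Noncentrality parameter: δ = d·√(n/2) = 0.4382 × √(92/2) = 2.9722
Two-sided α = 0.01 → critical value z_{0.005} = 2.576.
Power = Φ(δ − 2.576) + Φ(−δ − 2.576) = Φ(0.396) + Φ(-5.548) = 0.6541 + 0.0000 = 0.6541.
Type II error: β = 1 − power = 1 − 0.6541 = 0.3459.

β ≈ 0.346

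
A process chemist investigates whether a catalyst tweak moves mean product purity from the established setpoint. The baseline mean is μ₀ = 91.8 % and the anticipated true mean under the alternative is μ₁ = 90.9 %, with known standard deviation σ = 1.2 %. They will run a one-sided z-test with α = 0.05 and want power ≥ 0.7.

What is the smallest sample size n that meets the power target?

Standardized effect: d = |μ₁ − μ₀| / σ = |90.9 − 91.8| / 1.2 = 0.7500
For power 0.7 need Φ(δ − z_{0.05}) = 0.7, so δ = z_{0.05} + z_{0.30} = 1.645 + 0.524 = 2.169.
δ = d·√n ⇒ n = (δ/d)² = (2.169 / 0.7500)² = 8.37.
Rounding up, n = 9.

n = 9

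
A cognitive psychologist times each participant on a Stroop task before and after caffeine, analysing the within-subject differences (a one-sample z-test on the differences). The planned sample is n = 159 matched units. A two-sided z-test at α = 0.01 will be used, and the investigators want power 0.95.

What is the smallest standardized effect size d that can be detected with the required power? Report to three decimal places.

Required noncentrality: δ = z_{0.005} + z_{0.05} = 2.576 + 1.645 = 4.221.
(Lower-tail contribution to power is negligible for δ > 0.)
δ = d·√n ⇒ d = δ/√n = 4.221/√159 = 0.3347.

d ≈ 0.335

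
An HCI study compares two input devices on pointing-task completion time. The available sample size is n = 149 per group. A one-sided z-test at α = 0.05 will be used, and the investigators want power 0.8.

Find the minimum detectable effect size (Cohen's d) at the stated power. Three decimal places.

d ≈ 0.288

Required noncentrality: δ = z_{0.05} + z_{0.20} = 1.645 + 0.842 = 2.486.
δ = d·√(n/2) ⇒ d = δ/√(n/2) = 2.486/√(149/2) = 0.2881.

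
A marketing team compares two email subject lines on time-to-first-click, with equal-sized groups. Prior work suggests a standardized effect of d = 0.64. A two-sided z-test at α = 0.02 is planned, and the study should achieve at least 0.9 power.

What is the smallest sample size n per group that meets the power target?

n = 64 per group

Set Φ(δ − 2.326) = 0.9; then δ − 2.326 = Φ⁻¹(0.9) = 1.282, giving δ = 3.608.
(For δ > 0 the lower-tail rejection region contributes negligibly to power, so the one-term inversion is standard.)
δ = d·√(n/2) ⇒ n = 2(δ/d)² = 2 × (3.608 / 0.64)² = 63.56.
Round up to the next whole unit.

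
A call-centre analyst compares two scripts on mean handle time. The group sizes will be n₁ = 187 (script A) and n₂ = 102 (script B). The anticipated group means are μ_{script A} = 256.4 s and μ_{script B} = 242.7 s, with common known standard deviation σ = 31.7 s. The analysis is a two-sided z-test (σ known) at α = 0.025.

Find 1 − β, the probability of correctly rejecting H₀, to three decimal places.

Standardized effect: d = |μ_{script A} − μ_{script B}| / σ = |256.4 − 242.7| / 31.7 = 0.4322
Noncentrality parameter: δ = d / √(1/n₁ + 1/n₂) = 0.4322 / √(1/187 + 1/102) = 3.5110
Two-sided α = 0.025 → critical value z_{0.0125} = 2.241.
Power = Φ(δ − 2.241) + Φ(−δ − 2.241) = Φ(1.270) + Φ(-5.752) = 0.8979 + 0.0000 = 0.8979.

Power ≈ 0.898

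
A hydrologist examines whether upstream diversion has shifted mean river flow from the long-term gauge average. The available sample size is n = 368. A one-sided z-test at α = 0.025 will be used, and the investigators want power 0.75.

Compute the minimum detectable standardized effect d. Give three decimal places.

Need Φ(δ − 1.960) = 0.75, so δ = 1.960 + 0.674 = 2.634.
δ = d·√n ⇒ d = δ/√n = 2.634/√368 = 0.1373.

d ≈ 0.137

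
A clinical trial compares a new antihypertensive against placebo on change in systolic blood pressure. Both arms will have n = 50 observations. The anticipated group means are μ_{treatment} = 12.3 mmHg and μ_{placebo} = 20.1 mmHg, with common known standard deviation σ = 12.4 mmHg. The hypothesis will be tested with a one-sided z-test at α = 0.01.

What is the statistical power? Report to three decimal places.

Power ≈ 0.794

Standardized effect: d = |μ_{treatment} − μ_{placebo}| / σ = |12.3 − 20.1| / 12.4 = 0.6290
Noncentrality parameter: δ = d·√(n/2) = 0.6290 × √(50/2) = 3.1452
Critical value for a one-sided test at α = 0.01: z_α = 2.326.
Power = P(Z > 2.326 − δ) = Φ(0.819) = 0.7936.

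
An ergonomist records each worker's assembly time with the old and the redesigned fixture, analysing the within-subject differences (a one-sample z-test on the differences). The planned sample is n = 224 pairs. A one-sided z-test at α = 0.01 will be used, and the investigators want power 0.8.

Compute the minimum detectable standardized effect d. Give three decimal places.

Required noncentrality: δ = z_{0.01} + z_{0.20} = 2.326 + 0.842 = 3.168.
δ = d·√n ⇒ d = δ/√n = 3.168/√224 = 0.2117.

d ≈ 0.212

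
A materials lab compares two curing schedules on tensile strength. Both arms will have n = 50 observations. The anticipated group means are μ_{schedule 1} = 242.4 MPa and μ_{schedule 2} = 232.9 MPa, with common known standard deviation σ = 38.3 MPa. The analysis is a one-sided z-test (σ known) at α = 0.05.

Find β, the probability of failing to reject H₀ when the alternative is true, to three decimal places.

Standardized effect: d = |μ_{schedule 1} − μ_{schedule 2}| / σ = |242.4 − 232.9| / 38.3 = 0.2480
Noncentrality parameter: δ = d·√(n/2) = 0.2480 × √(50/2) = 1.2402
Critical value for a one-sided test at α = 0.05: z_α = 1.645.
Power = Φ(δ − 1.645) = Φ(-0.405) = 0.3429.
Type II error: β = 1 − power = 1 − 0.3429 = 0.6571.

β ≈ 0.657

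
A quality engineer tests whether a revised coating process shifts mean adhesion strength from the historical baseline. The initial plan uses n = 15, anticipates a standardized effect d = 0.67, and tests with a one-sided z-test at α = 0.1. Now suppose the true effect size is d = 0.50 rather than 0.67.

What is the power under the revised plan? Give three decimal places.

With d = 0.50: δ = d·√n = 0.50 × √15 = 1.9365. Critical value z_{0.1} = 1.282.
Revised power = Φ(δ − 1.282) = Φ(0.655) = 0.7437.

Power ≈ 0.744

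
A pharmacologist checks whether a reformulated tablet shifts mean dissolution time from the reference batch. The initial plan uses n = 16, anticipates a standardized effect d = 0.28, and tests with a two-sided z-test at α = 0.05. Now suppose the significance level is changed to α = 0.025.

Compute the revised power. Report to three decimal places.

δ = d·√n = 0.28 × √16 = 1.1200 (unchanged). New critical value: z_{0.0125} = 2.241.
Revised power = Φ(δ − 2.241) + Φ(−δ − 2.241) = Φ(-1.121) + Φ(-3.361) = 0.1311 + 0.0004 = 0.1314.

Power ≈ 0.131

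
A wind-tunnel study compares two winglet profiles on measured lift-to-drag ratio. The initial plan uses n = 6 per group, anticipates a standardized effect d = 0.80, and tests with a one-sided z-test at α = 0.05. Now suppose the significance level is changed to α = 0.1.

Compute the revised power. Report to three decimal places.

Power ≈ 0.541

δ = d·√(n/2) = 0.80 × √(6/2) = 1.3856 (unchanged). New critical value: z_{0.1} = 1.282.
Revised power = Φ(δ − 1.282) = Φ(0.104) = 0.5415.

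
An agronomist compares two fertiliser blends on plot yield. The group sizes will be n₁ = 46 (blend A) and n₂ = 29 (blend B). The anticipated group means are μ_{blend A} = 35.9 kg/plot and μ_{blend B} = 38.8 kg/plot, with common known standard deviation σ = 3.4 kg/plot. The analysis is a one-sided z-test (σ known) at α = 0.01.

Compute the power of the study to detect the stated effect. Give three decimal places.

Standardized effect: d = |μ_{blend A} − μ_{blend B}| / σ = |35.9 − 38.8| / 3.4 = 0.8529
Noncentrality parameter: λ = d / √(1/n₁ + 1/n₂) = 0.8529 / √(1/46 + 1/29) = 3.5972
One-sided α = 0.01 → critical value z_{0.01} = 2.326.
Power = Φ(λ − 2.326) = Φ(1.271) = 0.8981.

Power ≈ 0.898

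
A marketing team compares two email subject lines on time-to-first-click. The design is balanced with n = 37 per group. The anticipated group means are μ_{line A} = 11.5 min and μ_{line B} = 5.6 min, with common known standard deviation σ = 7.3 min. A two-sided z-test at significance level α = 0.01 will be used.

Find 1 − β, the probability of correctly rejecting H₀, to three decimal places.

Power ≈ 0.816

Standardized effect: d = |μ_{line A} − μ_{line B}| / σ = |11.5 − 5.6| / 7.3 = 0.8082
Noncentrality parameter: δ = d·√(n/2) = 0.8082 × √(37/2) = 3.4763
Critical value for a two-sided test at α = 0.01: z_{α/2} = 2.576.
Power = Φ(δ − 2.576) + Φ(−δ − 2.576) = Φ(0.900) + Φ(-6.052) = 0.8161 + 0.0000 = 0.8161.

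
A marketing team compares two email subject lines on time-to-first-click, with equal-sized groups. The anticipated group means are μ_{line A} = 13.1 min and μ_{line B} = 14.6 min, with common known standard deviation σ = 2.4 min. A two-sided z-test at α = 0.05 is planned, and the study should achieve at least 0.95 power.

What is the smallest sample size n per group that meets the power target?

n = 67 per group

Standardized effect: d = |μ_{line A} − μ_{line B}| / σ = |13.1 − 14.6| / 2.4 = 0.6250
Set Φ(δ − 1.960) = 0.95; then δ − 1.960 = Φ⁻¹(0.95) = 1.645, giving δ = 3.605.
(Ignoring the negligible lower-tail rejection probability gives the usual closed-form inversion.)
δ = d·√(n/2) ⇒ n = 2(δ/d)² = 2 × (3.605 / 0.6250)² = 66.53.
Round up to the next whole unit.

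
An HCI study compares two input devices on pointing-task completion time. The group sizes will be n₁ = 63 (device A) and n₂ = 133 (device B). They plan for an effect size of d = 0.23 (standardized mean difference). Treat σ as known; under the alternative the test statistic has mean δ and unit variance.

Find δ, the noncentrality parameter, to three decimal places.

δ ≈ 1.504

The noncentrality parameter scales effect size by the design's sample-size factor: δ = d / √(1/n₁ + 1/n₂) = 0.23 / √(1/63 + 1/133) = 1.5038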